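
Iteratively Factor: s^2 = (s)*(s)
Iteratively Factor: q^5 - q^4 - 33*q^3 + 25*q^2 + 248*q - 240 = (q - 3)*(q^4 + 2*q^3 - 27*q^2 - 56*q + 80) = (q - 3)*(q - 1)*(q^3 + 3*q^2 - 24*q - 80) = (q - 3)*(q - 1)*(q + 4)*(q^2 - q - 20) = (q - 3)*(q - 1)*(q + 4)^2*(q - 5)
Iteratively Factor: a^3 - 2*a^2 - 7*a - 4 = (a + 1)*(a^2 - 3*a - 4) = (a + 1)^2*(a - 4)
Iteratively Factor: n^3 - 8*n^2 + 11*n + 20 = (n + 1)*(n^2 - 9*n + 20) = (n - 5)*(n + 1)*(n - 4)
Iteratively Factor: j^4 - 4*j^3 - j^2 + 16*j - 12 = (j - 3)*(j^3 - j^2 - 4*j + 4) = (j - 3)*(j - 1)*(j^2 - 4) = (j - 3)*(j - 1)*(j + 2)*(j - 2)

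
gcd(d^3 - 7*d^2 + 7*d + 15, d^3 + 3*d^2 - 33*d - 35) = d^2 - 4*d - 5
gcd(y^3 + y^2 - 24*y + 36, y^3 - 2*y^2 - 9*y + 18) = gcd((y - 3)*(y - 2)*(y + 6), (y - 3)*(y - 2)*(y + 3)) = y^2 - 5*y + 6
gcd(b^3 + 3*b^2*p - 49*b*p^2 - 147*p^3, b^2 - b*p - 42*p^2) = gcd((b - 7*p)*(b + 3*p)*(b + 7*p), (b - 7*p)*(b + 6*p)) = -b + 7*p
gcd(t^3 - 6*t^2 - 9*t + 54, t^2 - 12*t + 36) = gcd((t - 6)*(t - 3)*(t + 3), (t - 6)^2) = t - 6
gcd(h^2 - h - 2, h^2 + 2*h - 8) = h - 2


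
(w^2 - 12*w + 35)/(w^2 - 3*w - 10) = (w - 7)/(w + 2)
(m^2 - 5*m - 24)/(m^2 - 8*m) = (m + 3)/m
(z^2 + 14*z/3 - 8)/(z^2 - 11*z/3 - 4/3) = (-3*z^2 - 14*z + 24)/(-3*z^2 + 11*z + 4)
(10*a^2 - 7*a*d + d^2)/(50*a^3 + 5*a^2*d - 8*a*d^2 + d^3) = (2*a - d)/(10*a^2 + 3*a*d - d^2)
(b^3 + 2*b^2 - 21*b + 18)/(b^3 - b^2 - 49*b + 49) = (b^2 + 3*b - 18)/(b^2 - 49)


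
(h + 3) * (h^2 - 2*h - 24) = h^3 + h^2 - 30*h - 72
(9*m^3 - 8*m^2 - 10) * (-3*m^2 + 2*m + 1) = -27*m^5 + 42*m^4 - 7*m^3 + 22*m^2 - 20*m - 10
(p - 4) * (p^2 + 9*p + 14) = p^3 + 5*p^2 - 22*p - 56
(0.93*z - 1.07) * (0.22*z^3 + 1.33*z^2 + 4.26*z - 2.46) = 0.2046*z^4 + 1.0015*z^3 + 2.5387*z^2 - 6.846*z + 2.6322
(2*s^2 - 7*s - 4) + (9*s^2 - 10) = 11*s^2 - 7*s - 14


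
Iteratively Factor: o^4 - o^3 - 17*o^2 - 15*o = (o + 3)*(o^3 - 4*o^2 - 5*o) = o*(o + 3)*(o^2 - 4*o - 5) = o*(o - 5)*(o + 3)*(o + 1)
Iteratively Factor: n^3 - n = (n + 1)*(n^2 - n) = n*(n + 1)*(n - 1)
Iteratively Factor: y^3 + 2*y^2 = (y + 2)*(y^2) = y*(y + 2)*(y)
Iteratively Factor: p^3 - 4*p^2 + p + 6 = (p + 1)*(p^2 - 5*p + 6) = (p - 3)*(p + 1)*(p - 2)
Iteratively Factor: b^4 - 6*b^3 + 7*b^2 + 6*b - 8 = (b - 4)*(b^3 - 2*b^2 - b + 2) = (b - 4)*(b - 1)*(b^2 - b - 2) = (b - 4)*(b - 1)*(b + 1)*(b - 2)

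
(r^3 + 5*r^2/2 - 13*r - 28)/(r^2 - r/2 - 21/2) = (r^2 + 6*r + 8)/(r + 3)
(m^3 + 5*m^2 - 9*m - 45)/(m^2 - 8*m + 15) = (m^2 + 8*m + 15)/(m - 5)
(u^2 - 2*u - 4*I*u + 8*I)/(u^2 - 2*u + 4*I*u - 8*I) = (u - 4*I)/(u + 4*I)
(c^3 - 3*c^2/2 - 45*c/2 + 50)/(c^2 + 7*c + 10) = (c^2 - 13*c/2 + 10)/(c + 2)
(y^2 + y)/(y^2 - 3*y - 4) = y/(y - 4)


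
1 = 1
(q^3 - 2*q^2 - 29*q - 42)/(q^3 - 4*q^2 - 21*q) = (q + 2)/q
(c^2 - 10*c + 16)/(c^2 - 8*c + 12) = (c - 8)/(c - 6)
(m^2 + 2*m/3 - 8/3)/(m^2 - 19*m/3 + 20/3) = (m + 2)/(m - 5)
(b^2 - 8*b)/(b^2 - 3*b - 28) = b*(8 - b)/(-b^2 + 3*b + 28)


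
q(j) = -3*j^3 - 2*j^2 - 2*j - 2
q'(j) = -9*j^2 - 4*j - 2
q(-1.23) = 3.02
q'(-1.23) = -10.70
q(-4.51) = 241.54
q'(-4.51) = -167.02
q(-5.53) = 455.24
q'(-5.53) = -255.11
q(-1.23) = 3.02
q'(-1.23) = -10.70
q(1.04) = -9.62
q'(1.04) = -15.89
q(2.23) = -49.67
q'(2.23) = -55.68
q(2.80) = -89.14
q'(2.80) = -83.76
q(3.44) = -154.67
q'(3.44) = -122.26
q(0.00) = -2.00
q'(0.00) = -2.00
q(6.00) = -734.00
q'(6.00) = -350.00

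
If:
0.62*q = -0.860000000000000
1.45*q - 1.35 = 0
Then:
No Solution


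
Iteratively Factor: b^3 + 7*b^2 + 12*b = (b + 3)*(b^2 + 4*b) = b*(b + 3)*(b + 4)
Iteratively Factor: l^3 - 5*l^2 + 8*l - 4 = (l - 1)*(l^2 - 4*l + 4) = (l - 2)*(l - 1)*(l - 2)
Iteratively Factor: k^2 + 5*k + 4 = (k + 1)*(k + 4)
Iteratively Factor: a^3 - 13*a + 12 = (a - 1)*(a^2 + a - 12) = (a - 3)*(a - 1)*(a + 4)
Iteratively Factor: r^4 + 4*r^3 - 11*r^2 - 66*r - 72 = (r + 2)*(r^3 + 2*r^2 - 15*r - 36) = (r + 2)*(r + 3)*(r^2 - r - 12) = (r - 4)*(r + 2)*(r + 3)*(r + 3)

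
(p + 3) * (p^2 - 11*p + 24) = p^3 - 8*p^2 - 9*p + 72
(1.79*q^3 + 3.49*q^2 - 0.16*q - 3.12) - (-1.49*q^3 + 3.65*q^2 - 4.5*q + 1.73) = 3.28*q^3 - 0.16*q^2 + 4.34*q - 4.85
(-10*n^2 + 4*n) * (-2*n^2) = 20*n^4 - 8*n^3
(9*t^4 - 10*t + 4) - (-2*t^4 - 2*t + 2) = 11*t^4 - 8*t + 2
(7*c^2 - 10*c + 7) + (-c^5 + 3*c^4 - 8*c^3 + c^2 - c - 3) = -c^5 + 3*c^4 - 8*c^3 + 8*c^2 - 11*c + 4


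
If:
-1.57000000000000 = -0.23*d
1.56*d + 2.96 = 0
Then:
No Solution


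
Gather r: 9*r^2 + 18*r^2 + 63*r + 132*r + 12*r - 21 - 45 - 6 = 27*r^2 + 207*r - 72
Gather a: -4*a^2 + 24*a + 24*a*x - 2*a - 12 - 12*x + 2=-4*a^2 + a*(24*x + 22) - 12*x - 10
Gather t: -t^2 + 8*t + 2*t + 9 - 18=-t^2 + 10*t - 9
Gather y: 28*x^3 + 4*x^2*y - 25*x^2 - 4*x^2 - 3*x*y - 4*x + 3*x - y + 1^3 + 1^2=28*x^3 - 29*x^2 - x + y*(4*x^2 - 3*x - 1) + 2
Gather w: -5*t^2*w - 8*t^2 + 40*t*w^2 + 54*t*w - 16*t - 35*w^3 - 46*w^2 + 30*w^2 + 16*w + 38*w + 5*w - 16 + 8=-8*t^2 - 16*t - 35*w^3 + w^2*(40*t - 16) + w*(-5*t^2 + 54*t + 59) - 8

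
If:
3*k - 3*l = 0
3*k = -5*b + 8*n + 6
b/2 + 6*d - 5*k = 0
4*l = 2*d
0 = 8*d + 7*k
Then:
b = 0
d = 0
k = 0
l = 0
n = -3/4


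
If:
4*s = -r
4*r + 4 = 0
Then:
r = -1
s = 1/4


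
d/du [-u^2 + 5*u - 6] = 5 - 2*u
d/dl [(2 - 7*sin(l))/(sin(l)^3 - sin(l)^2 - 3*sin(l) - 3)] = (14*sin(l)^3 - 13*sin(l)^2 + 4*sin(l) + 27)*cos(l)/(sin(l)^3 - sin(l)^2 - 3*sin(l) - 3)^2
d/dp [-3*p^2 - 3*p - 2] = -6*p - 3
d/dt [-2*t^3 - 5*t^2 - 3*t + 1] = -6*t^2 - 10*t - 3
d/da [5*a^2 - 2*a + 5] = 10*a - 2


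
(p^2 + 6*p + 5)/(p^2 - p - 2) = (p + 5)/(p - 2)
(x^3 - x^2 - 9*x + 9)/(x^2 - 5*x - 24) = (x^2 - 4*x + 3)/(x - 8)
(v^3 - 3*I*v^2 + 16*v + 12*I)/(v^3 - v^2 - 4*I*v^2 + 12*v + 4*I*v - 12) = (v + I)/(v - 1)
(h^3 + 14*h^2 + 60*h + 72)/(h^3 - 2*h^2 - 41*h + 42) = (h^2 + 8*h + 12)/(h^2 - 8*h + 7)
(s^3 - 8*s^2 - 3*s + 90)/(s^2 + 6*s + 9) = (s^2 - 11*s + 30)/(s + 3)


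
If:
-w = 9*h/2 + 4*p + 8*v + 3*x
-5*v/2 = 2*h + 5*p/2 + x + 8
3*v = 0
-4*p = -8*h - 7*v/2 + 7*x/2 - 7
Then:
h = 19*x/112 - 99/56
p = -15*x/28 - 25/14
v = 0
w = 1691/112 - 363*x/224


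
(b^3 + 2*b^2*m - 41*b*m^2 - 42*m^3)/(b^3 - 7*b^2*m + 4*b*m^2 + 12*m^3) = (b + 7*m)/(b - 2*m)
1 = 1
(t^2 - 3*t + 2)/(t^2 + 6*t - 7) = (t - 2)/(t + 7)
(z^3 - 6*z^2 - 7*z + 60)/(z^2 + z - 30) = (z^2 - z - 12)/(z + 6)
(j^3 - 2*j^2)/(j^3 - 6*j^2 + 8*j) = j/(j - 4)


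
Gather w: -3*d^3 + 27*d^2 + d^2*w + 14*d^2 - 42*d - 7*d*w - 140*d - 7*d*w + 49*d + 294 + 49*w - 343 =-3*d^3 + 41*d^2 - 133*d + w*(d^2 - 14*d + 49) - 49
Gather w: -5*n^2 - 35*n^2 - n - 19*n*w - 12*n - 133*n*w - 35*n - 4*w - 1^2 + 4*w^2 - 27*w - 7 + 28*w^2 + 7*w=-40*n^2 - 48*n + 32*w^2 + w*(-152*n - 24) - 8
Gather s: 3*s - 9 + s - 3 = 4*s - 12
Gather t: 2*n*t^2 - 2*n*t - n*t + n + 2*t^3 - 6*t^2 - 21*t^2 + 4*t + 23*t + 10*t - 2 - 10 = n + 2*t^3 + t^2*(2*n - 27) + t*(37 - 3*n) - 12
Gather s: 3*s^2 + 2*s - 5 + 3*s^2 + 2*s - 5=6*s^2 + 4*s - 10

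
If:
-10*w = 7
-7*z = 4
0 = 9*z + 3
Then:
No Solution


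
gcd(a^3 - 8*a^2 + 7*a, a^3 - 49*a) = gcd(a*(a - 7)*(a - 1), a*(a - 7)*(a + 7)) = a^2 - 7*a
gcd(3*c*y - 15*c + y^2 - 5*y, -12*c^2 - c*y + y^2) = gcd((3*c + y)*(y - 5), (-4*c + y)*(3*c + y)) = 3*c + y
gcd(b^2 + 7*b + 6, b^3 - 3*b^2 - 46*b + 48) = b + 6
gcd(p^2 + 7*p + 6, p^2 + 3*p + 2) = p + 1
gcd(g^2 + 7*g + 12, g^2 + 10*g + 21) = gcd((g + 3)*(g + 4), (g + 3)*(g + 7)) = g + 3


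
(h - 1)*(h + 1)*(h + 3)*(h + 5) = h^4 + 8*h^3 + 14*h^2 - 8*h - 15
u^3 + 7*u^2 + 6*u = u*(u + 1)*(u + 6)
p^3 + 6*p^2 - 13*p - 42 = (p - 3)*(p + 2)*(p + 7)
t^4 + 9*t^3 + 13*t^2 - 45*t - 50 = (t - 2)*(t + 1)*(t + 5)^2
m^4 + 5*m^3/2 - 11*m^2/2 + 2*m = m*(m - 1)*(m - 1/2)*(m + 4)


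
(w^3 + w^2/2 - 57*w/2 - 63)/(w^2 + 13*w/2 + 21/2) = w - 6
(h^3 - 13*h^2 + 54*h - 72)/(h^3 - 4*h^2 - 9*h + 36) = (h - 6)/(h + 3)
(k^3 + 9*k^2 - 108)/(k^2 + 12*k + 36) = k - 3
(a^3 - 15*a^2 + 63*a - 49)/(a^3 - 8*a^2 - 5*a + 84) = (a^2 - 8*a + 7)/(a^2 - a - 12)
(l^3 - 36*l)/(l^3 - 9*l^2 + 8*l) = (l^2 - 36)/(l^2 - 9*l + 8)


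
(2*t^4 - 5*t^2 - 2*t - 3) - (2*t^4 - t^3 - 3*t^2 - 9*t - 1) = t^3 - 2*t^2 + 7*t - 2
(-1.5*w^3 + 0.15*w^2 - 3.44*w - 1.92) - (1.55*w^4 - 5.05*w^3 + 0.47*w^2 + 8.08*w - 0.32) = -1.55*w^4 + 3.55*w^3 - 0.32*w^2 - 11.52*w - 1.6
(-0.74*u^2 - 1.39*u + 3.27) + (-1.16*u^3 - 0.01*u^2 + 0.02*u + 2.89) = -1.16*u^3 - 0.75*u^2 - 1.37*u + 6.16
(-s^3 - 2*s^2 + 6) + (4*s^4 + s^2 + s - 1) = 4*s^4 - s^3 - s^2 + s + 5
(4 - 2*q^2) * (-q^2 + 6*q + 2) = 2*q^4 - 12*q^3 - 8*q^2 + 24*q + 8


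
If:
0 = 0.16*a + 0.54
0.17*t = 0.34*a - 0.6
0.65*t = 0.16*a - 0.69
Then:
No Solution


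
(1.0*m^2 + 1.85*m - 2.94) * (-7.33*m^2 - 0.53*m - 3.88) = -7.33*m^4 - 14.0905*m^3 + 16.6897*m^2 - 5.6198*m + 11.4072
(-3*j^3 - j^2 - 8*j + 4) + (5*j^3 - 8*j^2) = 2*j^3 - 9*j^2 - 8*j + 4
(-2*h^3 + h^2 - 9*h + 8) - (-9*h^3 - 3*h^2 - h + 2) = 7*h^3 + 4*h^2 - 8*h + 6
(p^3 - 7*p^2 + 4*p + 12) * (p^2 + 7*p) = p^5 - 45*p^3 + 40*p^2 + 84*p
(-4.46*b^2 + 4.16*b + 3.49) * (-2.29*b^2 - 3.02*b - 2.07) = 10.2134*b^4 + 3.9428*b^3 - 11.3231*b^2 - 19.151*b - 7.2243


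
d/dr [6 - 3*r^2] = -6*r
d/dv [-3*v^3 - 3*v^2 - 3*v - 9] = -9*v^2 - 6*v - 3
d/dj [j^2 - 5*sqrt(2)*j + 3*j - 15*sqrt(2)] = 2*j - 5*sqrt(2) + 3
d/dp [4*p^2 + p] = 8*p + 1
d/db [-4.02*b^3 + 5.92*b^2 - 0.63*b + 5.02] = -12.06*b^2 + 11.84*b - 0.63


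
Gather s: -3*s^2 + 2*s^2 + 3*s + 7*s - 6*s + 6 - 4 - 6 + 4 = -s^2 + 4*s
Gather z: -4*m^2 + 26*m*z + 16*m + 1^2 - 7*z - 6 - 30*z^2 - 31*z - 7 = -4*m^2 + 16*m - 30*z^2 + z*(26*m - 38) - 12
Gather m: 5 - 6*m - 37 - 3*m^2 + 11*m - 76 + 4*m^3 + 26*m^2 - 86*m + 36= 4*m^3 + 23*m^2 - 81*m - 72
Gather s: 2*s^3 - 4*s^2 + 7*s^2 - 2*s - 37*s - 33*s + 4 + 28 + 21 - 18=2*s^3 + 3*s^2 - 72*s + 35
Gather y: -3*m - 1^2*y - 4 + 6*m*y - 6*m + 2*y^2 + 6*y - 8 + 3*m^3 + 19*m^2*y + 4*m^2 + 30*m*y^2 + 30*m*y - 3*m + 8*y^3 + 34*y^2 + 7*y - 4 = 3*m^3 + 4*m^2 - 12*m + 8*y^3 + y^2*(30*m + 36) + y*(19*m^2 + 36*m + 12) - 16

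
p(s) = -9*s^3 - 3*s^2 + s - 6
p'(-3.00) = -224.00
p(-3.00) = 207.00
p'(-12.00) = -3815.00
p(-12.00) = 15102.00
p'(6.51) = -1182.32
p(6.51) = -2609.68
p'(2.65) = -204.51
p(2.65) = -191.90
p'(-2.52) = -155.34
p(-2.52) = 116.46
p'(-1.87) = -82.20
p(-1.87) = 40.49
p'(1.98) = -116.73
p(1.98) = -85.64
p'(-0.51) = -2.96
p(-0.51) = -6.10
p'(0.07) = 0.45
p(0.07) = -5.95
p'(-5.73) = -851.11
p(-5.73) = 1582.96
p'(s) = -27*s^2 - 6*s + 1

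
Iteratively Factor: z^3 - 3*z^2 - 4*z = (z + 1)*(z^2 - 4*z) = (z - 4)*(z + 1)*(z)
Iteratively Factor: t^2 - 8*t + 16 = (t - 4)*(t - 4)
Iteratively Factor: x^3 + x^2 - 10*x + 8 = (x - 1)*(x^2 + 2*x - 8) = (x - 2)*(x - 1)*(x + 4)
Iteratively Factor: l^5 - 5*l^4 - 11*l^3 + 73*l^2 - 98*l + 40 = (l - 2)*(l^4 - 3*l^3 - 17*l^2 + 39*l - 20) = (l - 2)*(l + 4)*(l^3 - 7*l^2 + 11*l - 5) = (l - 2)*(l - 1)*(l + 4)*(l^2 - 6*l + 5) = (l - 5)*(l - 2)*(l - 1)*(l + 4)*(l - 1)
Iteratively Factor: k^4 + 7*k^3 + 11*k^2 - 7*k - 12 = (k + 1)*(k^3 + 6*k^2 + 5*k - 12) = (k + 1)*(k + 3)*(k^2 + 3*k - 4) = (k + 1)*(k + 3)*(k + 4)*(k - 1)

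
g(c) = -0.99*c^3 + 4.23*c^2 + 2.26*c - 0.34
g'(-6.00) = -155.42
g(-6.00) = 352.22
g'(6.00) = -53.90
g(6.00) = -48.34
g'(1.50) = 8.27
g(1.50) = 9.23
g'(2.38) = 5.57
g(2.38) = 15.65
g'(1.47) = 8.28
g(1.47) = 8.98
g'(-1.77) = -22.02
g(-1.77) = 14.40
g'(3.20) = -1.08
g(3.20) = 17.77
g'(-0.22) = 0.26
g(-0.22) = -0.62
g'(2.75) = 3.06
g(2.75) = 17.28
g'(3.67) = -6.69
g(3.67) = 15.99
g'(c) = -2.97*c^2 + 8.46*c + 2.26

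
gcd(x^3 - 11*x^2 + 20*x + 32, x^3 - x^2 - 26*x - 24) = x + 1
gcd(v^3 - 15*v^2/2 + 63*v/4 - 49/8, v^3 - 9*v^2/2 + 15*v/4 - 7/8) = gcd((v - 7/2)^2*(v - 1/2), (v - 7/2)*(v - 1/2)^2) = v^2 - 4*v + 7/4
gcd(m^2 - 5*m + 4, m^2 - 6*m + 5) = m - 1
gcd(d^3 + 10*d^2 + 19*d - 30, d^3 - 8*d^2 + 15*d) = 1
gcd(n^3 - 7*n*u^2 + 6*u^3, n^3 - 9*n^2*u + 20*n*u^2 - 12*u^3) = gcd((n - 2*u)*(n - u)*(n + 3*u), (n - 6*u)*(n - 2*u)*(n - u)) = n^2 - 3*n*u + 2*u^2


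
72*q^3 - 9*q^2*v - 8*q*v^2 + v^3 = (-8*q + v)*(-3*q + v)*(3*q + v)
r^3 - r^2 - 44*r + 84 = (r - 6)*(r - 2)*(r + 7)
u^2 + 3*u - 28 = (u - 4)*(u + 7)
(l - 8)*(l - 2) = l^2 - 10*l + 16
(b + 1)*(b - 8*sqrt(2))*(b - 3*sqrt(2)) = b^3 - 11*sqrt(2)*b^2 + b^2 - 11*sqrt(2)*b + 48*b + 48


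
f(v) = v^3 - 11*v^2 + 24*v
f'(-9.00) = 465.00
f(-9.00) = -1836.00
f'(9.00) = 69.00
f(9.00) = 54.00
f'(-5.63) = 242.95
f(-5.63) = -662.24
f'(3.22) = -15.73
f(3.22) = -3.39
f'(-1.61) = 67.20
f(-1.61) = -71.33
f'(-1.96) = 78.64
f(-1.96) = -96.83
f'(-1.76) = 72.01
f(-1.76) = -81.77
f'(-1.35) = 59.17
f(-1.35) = -54.91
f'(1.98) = -7.80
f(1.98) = 12.16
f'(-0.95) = 47.61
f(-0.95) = -33.58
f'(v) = 3*v^2 - 22*v + 24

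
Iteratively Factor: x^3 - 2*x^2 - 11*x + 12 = (x - 4)*(x^2 + 2*x - 3) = (x - 4)*(x + 3)*(x - 1)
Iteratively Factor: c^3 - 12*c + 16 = (c - 2)*(c^2 + 2*c - 8) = (c - 2)^2*(c + 4)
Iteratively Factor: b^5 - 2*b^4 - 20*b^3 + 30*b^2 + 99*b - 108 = (b - 4)*(b^4 + 2*b^3 - 12*b^2 - 18*b + 27) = (b - 4)*(b + 3)*(b^3 - b^2 - 9*b + 9) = (b - 4)*(b - 3)*(b + 3)*(b^2 + 2*b - 3) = (b - 4)*(b - 3)*(b + 3)^2*(b - 1)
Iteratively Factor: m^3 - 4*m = (m)*(m^2 - 4) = m*(m + 2)*(m - 2)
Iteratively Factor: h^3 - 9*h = (h + 3)*(h^2 - 3*h) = h*(h + 3)*(h - 3)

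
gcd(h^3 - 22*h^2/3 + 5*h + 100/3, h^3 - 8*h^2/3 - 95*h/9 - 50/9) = h^2 - 10*h/3 - 25/3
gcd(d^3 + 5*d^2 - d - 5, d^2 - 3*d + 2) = d - 1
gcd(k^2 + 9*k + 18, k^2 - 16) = 1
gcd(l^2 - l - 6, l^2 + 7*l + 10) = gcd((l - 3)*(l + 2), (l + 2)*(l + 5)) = l + 2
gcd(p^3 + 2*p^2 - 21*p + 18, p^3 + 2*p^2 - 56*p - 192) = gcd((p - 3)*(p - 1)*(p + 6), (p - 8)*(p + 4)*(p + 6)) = p + 6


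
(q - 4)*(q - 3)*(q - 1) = q^3 - 8*q^2 + 19*q - 12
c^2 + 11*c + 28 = (c + 4)*(c + 7)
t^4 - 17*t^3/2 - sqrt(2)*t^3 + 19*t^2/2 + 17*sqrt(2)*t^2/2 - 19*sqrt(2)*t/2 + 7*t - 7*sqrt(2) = (t - 7)*(t - 2)*(t + 1/2)*(t - sqrt(2))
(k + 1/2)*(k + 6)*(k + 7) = k^3 + 27*k^2/2 + 97*k/2 + 21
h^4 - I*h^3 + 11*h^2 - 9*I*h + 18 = (h - 3*I)*(h - 2*I)*(h + I)*(h + 3*I)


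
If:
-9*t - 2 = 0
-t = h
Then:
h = 2/9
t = -2/9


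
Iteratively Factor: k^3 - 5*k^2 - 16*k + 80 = (k - 5)*(k^2 - 16) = (k - 5)*(k - 4)*(k + 4)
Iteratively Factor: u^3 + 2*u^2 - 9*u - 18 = (u + 3)*(u^2 - u - 6) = (u - 3)*(u + 3)*(u + 2)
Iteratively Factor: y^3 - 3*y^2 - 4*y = (y + 1)*(y^2 - 4*y) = y*(y + 1)*(y - 4)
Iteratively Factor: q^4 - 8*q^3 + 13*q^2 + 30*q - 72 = (q - 3)*(q^3 - 5*q^2 - 2*q + 24) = (q - 3)^2*(q^2 - 2*q - 8) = (q - 4)*(q - 3)^2*(q + 2)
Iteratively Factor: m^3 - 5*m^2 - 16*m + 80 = (m + 4)*(m^2 - 9*m + 20) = (m - 5)*(m + 4)*(m - 4)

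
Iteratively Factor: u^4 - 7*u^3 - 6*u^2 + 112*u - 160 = (u - 2)*(u^3 - 5*u^2 - 16*u + 80) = (u - 5)*(u - 2)*(u^2 - 16) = (u - 5)*(u - 2)*(u + 4)*(u - 4)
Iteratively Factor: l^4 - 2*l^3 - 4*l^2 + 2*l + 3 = (l + 1)*(l^3 - 3*l^2 - l + 3) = (l - 1)*(l + 1)*(l^2 - 2*l - 3) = (l - 1)*(l + 1)^2*(l - 3)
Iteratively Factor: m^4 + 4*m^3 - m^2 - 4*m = (m)*(m^3 + 4*m^2 - m - 4) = m*(m + 1)*(m^2 + 3*m - 4) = m*(m - 1)*(m + 1)*(m + 4)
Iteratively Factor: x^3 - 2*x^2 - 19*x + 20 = (x - 5)*(x^2 + 3*x - 4) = (x - 5)*(x - 1)*(x + 4)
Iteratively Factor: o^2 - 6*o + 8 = (o - 2)*(o - 4)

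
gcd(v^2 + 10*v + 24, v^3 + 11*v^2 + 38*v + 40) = v + 4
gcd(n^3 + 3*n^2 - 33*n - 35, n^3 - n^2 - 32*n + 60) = n - 5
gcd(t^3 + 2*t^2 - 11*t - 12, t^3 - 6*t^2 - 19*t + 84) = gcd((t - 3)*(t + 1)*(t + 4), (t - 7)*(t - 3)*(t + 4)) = t^2 + t - 12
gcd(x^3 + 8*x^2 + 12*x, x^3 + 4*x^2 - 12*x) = x^2 + 6*x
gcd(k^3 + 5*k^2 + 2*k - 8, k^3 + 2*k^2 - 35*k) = 1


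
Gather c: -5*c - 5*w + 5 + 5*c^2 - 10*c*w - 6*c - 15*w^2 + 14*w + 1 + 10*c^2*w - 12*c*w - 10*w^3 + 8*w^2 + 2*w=c^2*(10*w + 5) + c*(-22*w - 11) - 10*w^3 - 7*w^2 + 11*w + 6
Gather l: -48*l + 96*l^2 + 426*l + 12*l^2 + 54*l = 108*l^2 + 432*l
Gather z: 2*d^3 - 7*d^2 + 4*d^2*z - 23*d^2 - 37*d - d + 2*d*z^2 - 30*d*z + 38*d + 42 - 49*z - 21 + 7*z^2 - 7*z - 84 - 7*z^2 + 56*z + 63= 2*d^3 - 30*d^2 + 2*d*z^2 + z*(4*d^2 - 30*d)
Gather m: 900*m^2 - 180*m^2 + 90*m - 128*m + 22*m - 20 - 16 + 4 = 720*m^2 - 16*m - 32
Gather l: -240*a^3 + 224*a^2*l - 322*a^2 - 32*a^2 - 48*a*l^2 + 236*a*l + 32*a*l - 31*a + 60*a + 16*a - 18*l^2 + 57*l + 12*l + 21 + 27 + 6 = -240*a^3 - 354*a^2 + 45*a + l^2*(-48*a - 18) + l*(224*a^2 + 268*a + 69) + 54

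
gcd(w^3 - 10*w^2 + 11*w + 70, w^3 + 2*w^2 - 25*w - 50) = w^2 - 3*w - 10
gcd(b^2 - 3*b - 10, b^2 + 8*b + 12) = b + 2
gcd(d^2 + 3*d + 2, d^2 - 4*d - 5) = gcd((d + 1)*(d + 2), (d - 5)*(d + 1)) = d + 1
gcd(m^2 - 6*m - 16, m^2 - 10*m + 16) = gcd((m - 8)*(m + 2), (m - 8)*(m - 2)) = m - 8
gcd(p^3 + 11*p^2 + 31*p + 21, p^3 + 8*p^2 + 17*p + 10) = p + 1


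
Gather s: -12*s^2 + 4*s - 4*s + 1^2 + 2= 3 - 12*s^2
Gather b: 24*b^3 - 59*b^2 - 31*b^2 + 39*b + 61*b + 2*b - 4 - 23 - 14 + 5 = 24*b^3 - 90*b^2 + 102*b - 36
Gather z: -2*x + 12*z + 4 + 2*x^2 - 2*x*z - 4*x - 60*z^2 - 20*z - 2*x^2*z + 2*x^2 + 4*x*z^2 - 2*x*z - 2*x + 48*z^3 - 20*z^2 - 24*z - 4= 4*x^2 - 8*x + 48*z^3 + z^2*(4*x - 80) + z*(-2*x^2 - 4*x - 32)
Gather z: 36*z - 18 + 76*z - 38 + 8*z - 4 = 120*z - 60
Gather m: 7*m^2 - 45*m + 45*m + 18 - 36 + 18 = 7*m^2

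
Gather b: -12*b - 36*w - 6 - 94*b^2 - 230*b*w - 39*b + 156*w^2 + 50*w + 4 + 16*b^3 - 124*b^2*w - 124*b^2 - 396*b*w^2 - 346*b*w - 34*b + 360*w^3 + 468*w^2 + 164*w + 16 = 16*b^3 + b^2*(-124*w - 218) + b*(-396*w^2 - 576*w - 85) + 360*w^3 + 624*w^2 + 178*w + 14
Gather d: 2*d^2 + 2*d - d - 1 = 2*d^2 + d - 1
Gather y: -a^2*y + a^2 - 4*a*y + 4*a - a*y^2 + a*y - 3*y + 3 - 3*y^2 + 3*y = a^2 + 4*a + y^2*(-a - 3) + y*(-a^2 - 3*a) + 3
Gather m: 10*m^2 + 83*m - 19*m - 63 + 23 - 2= 10*m^2 + 64*m - 42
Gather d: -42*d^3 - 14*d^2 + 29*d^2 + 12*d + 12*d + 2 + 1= -42*d^3 + 15*d^2 + 24*d + 3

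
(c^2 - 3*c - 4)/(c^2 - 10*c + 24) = (c + 1)/(c - 6)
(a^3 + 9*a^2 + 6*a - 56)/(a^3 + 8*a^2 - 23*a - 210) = (a^2 + 2*a - 8)/(a^2 + a - 30)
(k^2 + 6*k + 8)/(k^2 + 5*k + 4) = (k + 2)/(k + 1)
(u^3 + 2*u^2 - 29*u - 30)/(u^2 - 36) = (u^2 - 4*u - 5)/(u - 6)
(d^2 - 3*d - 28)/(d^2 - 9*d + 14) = (d + 4)/(d - 2)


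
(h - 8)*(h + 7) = h^2 - h - 56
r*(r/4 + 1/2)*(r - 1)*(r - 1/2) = r^4/4 + r^3/8 - 5*r^2/8 + r/4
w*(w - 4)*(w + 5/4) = w^3 - 11*w^2/4 - 5*w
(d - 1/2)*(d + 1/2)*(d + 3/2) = d^3 + 3*d^2/2 - d/4 - 3/8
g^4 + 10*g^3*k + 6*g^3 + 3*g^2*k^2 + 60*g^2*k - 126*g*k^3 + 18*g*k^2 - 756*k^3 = (g + 6)*(g - 3*k)*(g + 6*k)*(g + 7*k)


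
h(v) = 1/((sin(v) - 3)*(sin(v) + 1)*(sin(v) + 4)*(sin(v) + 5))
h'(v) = -cos(v)/((sin(v) - 3)*(sin(v) + 1)*(sin(v) + 4)*(sin(v) + 5)^2) - cos(v)/((sin(v) - 3)*(sin(v) + 1)*(sin(v) + 4)^2*(sin(v) + 5)) - cos(v)/((sin(v) - 3)*(sin(v) + 1)^2*(sin(v) + 4)*(sin(v) + 5)) - cos(v)/((sin(v) - 3)^2*(sin(v) + 1)*(sin(v) + 4)*(sin(v) + 5)) = (2*sin(4*v) + 247*cos(v) + 21*cos(3*v))/(4*(sin(v) - 3)^2*(sin(v) + 1)^2*(sin(v) + 4)^2*(sin(v) + 5)^2)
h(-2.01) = -0.21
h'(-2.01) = -0.98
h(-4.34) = -0.01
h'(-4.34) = -0.00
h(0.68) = -0.01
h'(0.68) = 0.00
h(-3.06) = -0.02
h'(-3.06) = -0.02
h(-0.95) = -0.11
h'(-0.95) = 0.35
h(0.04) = -0.02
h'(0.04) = 0.02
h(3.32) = -0.02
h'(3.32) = -0.03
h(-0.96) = -0.11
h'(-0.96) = 0.36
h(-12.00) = -0.01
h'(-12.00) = 0.01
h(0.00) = -0.02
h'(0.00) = 0.02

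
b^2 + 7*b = b*(b + 7)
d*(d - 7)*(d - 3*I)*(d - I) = d^4 - 7*d^3 - 4*I*d^3 - 3*d^2 + 28*I*d^2 + 21*d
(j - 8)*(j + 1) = j^2 - 7*j - 8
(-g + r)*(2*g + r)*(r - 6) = -2*g^2*r + 12*g^2 + g*r^2 - 6*g*r + r^3 - 6*r^2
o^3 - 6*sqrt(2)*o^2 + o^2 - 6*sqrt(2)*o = o*(o + 1)*(o - 6*sqrt(2))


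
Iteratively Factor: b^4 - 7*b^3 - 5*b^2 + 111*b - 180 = (b - 3)*(b^3 - 4*b^2 - 17*b + 60) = (b - 3)^2*(b^2 - b - 20) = (b - 3)^2*(b + 4)*(b - 5)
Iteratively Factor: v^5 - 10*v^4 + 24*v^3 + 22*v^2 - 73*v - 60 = (v + 1)*(v^4 - 11*v^3 + 35*v^2 - 13*v - 60) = (v + 1)^2*(v^3 - 12*v^2 + 47*v - 60) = (v - 3)*(v + 1)^2*(v^2 - 9*v + 20) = (v - 4)*(v - 3)*(v + 1)^2*(v - 5)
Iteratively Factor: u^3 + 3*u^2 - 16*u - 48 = (u - 4)*(u^2 + 7*u + 12) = (u - 4)*(u + 3)*(u + 4)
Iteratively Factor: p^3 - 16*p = (p)*(p^2 - 16) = p*(p + 4)*(p - 4)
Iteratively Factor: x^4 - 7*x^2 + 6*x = (x - 2)*(x^3 + 2*x^2 - 3*x) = (x - 2)*(x + 3)*(x^2 - x) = (x - 2)*(x - 1)*(x + 3)*(x)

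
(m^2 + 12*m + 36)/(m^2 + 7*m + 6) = (m + 6)/(m + 1)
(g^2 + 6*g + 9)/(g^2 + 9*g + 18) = (g + 3)/(g + 6)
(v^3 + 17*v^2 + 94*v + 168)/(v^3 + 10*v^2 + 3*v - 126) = (v + 4)/(v - 3)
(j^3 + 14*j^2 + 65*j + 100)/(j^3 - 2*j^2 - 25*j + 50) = (j^2 + 9*j + 20)/(j^2 - 7*j + 10)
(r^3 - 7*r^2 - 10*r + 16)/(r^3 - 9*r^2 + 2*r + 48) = (r - 1)/(r - 3)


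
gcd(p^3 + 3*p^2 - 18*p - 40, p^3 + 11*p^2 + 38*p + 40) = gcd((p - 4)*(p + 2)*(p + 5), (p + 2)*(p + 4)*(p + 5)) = p^2 + 7*p + 10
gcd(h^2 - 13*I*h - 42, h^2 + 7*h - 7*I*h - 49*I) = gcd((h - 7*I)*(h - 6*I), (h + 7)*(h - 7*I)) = h - 7*I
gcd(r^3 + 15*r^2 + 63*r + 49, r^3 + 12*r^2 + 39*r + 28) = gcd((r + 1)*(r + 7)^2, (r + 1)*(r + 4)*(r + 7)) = r^2 + 8*r + 7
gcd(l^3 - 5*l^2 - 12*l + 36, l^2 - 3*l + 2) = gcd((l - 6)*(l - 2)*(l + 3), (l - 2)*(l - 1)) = l - 2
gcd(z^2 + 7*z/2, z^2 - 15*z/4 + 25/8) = 1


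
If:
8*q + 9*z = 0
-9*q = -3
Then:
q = 1/3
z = -8/27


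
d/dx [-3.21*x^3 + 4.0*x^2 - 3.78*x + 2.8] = -9.63*x^2 + 8.0*x - 3.78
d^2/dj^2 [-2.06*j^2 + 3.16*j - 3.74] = -4.12000000000000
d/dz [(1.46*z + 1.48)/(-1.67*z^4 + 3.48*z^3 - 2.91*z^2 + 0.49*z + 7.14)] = (7.3146*z^4 - 0.275199999999998*z^3 - 11.2026*z^2 + 8.6136*z + 9.6992)/(2.7889*z^8 - 11.6232*z^7 + 21.8298*z^6 - 21.8902*z^5 - 11.9691*z^4 + 46.8426*z^3 - 41.3147*z^2 + 6.9972*z + 50.9796)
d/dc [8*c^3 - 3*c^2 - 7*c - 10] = 24*c^2 - 6*c - 7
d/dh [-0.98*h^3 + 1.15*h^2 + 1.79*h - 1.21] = -2.94*h^2 + 2.3*h + 1.79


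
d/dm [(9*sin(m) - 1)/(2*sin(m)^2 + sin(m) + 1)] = (-18*sin(m)^2 + 4*sin(m) + 10)*cos(m)/(sin(m) - cos(2*m) + 2)^2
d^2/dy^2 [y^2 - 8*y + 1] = 2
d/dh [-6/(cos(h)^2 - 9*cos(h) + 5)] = 6*(9 - 2*cos(h))*sin(h)/(cos(h)^2 - 9*cos(h) + 5)^2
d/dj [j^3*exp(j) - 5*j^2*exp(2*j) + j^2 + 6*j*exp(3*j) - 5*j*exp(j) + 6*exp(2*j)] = j^3*exp(j) - 10*j^2*exp(2*j) + 3*j^2*exp(j) + 18*j*exp(3*j) - 10*j*exp(2*j) - 5*j*exp(j) + 2*j + 6*exp(3*j) + 12*exp(2*j) - 5*exp(j)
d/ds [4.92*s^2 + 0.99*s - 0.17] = 9.84*s + 0.99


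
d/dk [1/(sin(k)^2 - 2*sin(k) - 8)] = 2*(1 - sin(k))*cos(k)/((sin(k) - 4)^2*(sin(k) + 2)^2)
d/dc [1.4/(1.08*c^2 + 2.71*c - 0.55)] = (-3.024*c - 3.794)/(1.08*c^2 + 2.71*c - 0.55)^2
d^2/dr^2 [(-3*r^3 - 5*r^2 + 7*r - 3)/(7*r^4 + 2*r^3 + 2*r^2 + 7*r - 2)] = 6*(-49*r^9 - 245*r^8 + 658*r^7 + 135*r^6 + 280*r^5 - 699*r^4 + 97*r^3 - 60*r^2 - 38*r - 27)/(343*r^12 + 294*r^11 + 378*r^10 + 1205*r^9 + 402*r^8 + 528*r^7 + 1013*r^6 - 258*r^5 + 186*r^4 + 199*r^3 - 270*r^2 + 84*r - 8)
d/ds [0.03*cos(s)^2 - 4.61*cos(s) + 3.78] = (4.61 - 0.06*cos(s))*sin(s)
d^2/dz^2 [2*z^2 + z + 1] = 4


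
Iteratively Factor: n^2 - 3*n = (n)*(n - 3)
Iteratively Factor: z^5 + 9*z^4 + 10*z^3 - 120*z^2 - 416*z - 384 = (z + 4)*(z^4 + 5*z^3 - 10*z^2 - 80*z - 96) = (z - 4)*(z + 4)*(z^3 + 9*z^2 + 26*z + 24) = (z - 4)*(z + 3)*(z + 4)*(z^2 + 6*z + 8) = (z - 4)*(z + 3)*(z + 4)^2*(z + 2)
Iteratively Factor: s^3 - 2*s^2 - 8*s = (s - 4)*(s^2 + 2*s) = s*(s - 4)*(s + 2)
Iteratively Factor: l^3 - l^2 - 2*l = (l)*(l^2 - l - 2) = l*(l + 1)*(l - 2)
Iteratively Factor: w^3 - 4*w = (w - 2)*(w^2 + 2*w) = (w - 2)*(w + 2)*(w)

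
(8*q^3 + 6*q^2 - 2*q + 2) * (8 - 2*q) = -16*q^4 + 52*q^3 + 52*q^2 - 20*q + 16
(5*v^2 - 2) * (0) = 0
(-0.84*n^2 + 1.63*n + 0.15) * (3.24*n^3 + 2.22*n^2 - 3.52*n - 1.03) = -2.7216*n^5 + 3.4164*n^4 + 7.0614*n^3 - 4.5394*n^2 - 2.2069*n - 0.1545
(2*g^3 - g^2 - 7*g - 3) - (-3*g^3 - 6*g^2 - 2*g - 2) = 5*g^3 + 5*g^2 - 5*g - 1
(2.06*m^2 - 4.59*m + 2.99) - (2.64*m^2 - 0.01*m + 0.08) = -0.58*m^2 - 4.58*m + 2.91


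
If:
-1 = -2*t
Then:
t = 1/2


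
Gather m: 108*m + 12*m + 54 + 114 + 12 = 120*m + 180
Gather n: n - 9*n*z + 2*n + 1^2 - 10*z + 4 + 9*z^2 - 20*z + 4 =n*(3 - 9*z) + 9*z^2 - 30*z + 9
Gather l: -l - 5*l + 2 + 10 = 12 - 6*l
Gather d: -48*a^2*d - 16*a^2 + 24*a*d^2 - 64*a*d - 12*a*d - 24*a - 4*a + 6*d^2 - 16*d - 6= -16*a^2 - 28*a + d^2*(24*a + 6) + d*(-48*a^2 - 76*a - 16) - 6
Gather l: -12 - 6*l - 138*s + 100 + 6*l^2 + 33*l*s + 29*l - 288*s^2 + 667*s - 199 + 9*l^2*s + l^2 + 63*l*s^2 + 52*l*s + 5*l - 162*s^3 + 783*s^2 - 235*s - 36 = l^2*(9*s + 7) + l*(63*s^2 + 85*s + 28) - 162*s^3 + 495*s^2 + 294*s - 147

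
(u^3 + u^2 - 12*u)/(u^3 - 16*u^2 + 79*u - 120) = u*(u + 4)/(u^2 - 13*u + 40)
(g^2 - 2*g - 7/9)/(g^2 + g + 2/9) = (3*g - 7)/(3*g + 2)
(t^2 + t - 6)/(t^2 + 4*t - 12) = (t + 3)/(t + 6)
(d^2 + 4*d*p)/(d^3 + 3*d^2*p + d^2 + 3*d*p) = (d + 4*p)/(d^2 + 3*d*p + d + 3*p)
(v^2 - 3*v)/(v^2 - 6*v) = (v - 3)/(v - 6)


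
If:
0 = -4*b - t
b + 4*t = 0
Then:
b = 0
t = 0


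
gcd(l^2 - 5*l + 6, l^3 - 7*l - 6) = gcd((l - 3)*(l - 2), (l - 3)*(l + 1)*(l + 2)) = l - 3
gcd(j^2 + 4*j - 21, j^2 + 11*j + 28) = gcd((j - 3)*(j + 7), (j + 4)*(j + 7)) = j + 7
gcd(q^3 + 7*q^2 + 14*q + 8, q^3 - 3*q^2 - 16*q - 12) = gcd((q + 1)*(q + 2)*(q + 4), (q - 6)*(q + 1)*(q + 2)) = q^2 + 3*q + 2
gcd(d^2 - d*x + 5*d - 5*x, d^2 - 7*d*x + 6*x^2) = -d + x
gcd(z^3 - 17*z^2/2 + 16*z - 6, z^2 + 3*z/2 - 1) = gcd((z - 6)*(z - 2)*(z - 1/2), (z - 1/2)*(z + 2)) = z - 1/2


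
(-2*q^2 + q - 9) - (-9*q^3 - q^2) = 9*q^3 - q^2 + q - 9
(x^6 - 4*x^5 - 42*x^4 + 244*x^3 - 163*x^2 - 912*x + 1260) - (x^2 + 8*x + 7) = x^6 - 4*x^5 - 42*x^4 + 244*x^3 - 164*x^2 - 920*x + 1253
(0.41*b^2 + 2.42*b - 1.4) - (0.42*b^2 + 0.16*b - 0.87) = -0.01*b^2 + 2.26*b - 0.53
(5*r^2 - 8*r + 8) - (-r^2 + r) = 6*r^2 - 9*r + 8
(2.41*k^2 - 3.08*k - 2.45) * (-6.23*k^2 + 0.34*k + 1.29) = -15.0143*k^4 + 20.0078*k^3 + 17.3252*k^2 - 4.8062*k - 3.1605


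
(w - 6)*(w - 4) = w^2 - 10*w + 24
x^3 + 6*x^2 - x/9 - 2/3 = (x - 1/3)*(x + 1/3)*(x + 6)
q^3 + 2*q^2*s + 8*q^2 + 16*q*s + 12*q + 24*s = (q + 2)*(q + 6)*(q + 2*s)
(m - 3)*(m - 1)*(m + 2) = m^3 - 2*m^2 - 5*m + 6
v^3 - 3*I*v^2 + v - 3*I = (v - 3*I)*(v - I)*(v + I)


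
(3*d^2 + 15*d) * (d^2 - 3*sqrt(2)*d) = 3*d^4 - 9*sqrt(2)*d^3 + 15*d^3 - 45*sqrt(2)*d^2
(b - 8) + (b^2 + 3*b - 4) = b^2 + 4*b - 12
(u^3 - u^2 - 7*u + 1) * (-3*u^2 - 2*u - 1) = -3*u^5 + u^4 + 22*u^3 + 12*u^2 + 5*u - 1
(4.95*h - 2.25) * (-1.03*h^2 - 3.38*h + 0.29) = -5.0985*h^3 - 14.4135*h^2 + 9.0405*h - 0.6525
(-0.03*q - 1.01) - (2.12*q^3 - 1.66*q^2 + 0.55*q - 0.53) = -2.12*q^3 + 1.66*q^2 - 0.58*q - 0.48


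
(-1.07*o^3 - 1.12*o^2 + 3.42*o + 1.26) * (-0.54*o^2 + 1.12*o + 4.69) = 0.5778*o^5 - 0.5936*o^4 - 8.1195*o^3 - 2.1028*o^2 + 17.451*o + 5.9094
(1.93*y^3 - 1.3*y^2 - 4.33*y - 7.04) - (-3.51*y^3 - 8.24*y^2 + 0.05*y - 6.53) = 5.44*y^3 + 6.94*y^2 - 4.38*y - 0.51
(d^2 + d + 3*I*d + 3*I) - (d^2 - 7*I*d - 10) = d + 10*I*d + 10 + 3*I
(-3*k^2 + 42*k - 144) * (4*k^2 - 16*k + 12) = -12*k^4 + 216*k^3 - 1284*k^2 + 2808*k - 1728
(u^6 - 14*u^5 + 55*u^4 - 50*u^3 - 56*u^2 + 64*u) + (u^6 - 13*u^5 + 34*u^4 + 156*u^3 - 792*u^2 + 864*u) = 2*u^6 - 27*u^5 + 89*u^4 + 106*u^3 - 848*u^2 + 928*u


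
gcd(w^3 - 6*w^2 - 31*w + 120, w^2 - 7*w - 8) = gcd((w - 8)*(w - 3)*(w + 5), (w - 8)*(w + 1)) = w - 8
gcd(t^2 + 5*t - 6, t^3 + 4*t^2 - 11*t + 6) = t^2 + 5*t - 6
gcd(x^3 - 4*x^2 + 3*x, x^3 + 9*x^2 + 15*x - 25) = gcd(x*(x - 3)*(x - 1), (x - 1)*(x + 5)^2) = x - 1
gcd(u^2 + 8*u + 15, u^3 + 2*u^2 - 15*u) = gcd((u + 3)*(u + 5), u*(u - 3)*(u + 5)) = u + 5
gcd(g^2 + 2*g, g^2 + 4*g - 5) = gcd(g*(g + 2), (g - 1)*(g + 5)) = 1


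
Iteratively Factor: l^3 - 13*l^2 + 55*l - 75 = (l - 5)*(l^2 - 8*l + 15) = (l - 5)^2*(l - 3)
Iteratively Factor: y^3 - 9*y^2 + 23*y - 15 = (y - 3)*(y^2 - 6*y + 5) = (y - 5)*(y - 3)*(y - 1)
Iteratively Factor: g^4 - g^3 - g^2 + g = (g)*(g^3 - g^2 - g + 1) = g*(g + 1)*(g^2 - 2*g + 1) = g*(g - 1)*(g + 1)*(g - 1)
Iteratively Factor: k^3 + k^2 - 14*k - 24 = (k - 4)*(k^2 + 5*k + 6) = (k - 4)*(k + 2)*(k + 3)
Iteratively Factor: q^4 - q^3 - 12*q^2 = (q - 4)*(q^3 + 3*q^2) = q*(q - 4)*(q^2 + 3*q) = q^2*(q - 4)*(q + 3)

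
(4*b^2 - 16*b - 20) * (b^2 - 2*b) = 4*b^4 - 24*b^3 + 12*b^2 + 40*b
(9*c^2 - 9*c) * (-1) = -9*c^2 + 9*c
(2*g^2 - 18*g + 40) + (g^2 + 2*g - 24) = 3*g^2 - 16*g + 16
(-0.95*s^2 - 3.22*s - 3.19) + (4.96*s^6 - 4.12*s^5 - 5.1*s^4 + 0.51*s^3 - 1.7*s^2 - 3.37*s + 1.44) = 4.96*s^6 - 4.12*s^5 - 5.1*s^4 + 0.51*s^3 - 2.65*s^2 - 6.59*s - 1.75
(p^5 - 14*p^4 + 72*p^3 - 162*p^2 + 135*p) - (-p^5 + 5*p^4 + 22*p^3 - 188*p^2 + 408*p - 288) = 2*p^5 - 19*p^4 + 50*p^3 + 26*p^2 - 273*p + 288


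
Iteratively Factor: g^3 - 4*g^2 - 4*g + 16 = (g - 4)*(g^2 - 4) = (g - 4)*(g + 2)*(g - 2)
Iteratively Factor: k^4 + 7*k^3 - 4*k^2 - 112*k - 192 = (k + 3)*(k^3 + 4*k^2 - 16*k - 64) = (k + 3)*(k + 4)*(k^2 - 16) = (k - 4)*(k + 3)*(k + 4)*(k + 4)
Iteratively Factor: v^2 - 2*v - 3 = (v - 3)*(v + 1)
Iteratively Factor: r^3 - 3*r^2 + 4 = (r + 1)*(r^2 - 4*r + 4) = (r - 2)*(r + 1)*(r - 2)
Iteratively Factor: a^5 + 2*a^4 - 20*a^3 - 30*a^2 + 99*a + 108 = (a + 3)*(a^4 - a^3 - 17*a^2 + 21*a + 36) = (a + 1)*(a + 3)*(a^3 - 2*a^2 - 15*a + 36) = (a + 1)*(a + 3)*(a + 4)*(a^2 - 6*a + 9) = (a - 3)*(a + 1)*(a + 3)*(a + 4)*(a - 3)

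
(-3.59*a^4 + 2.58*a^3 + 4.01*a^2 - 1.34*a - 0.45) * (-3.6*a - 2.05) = 12.924*a^5 - 1.9285*a^4 - 19.725*a^3 - 3.3965*a^2 + 4.367*a + 0.9225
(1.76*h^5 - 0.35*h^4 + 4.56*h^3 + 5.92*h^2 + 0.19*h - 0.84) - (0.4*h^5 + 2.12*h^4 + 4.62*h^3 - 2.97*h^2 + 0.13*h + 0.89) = 1.36*h^5 - 2.47*h^4 - 0.0600000000000005*h^3 + 8.89*h^2 + 0.06*h - 1.73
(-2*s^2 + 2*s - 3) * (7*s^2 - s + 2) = -14*s^4 + 16*s^3 - 27*s^2 + 7*s - 6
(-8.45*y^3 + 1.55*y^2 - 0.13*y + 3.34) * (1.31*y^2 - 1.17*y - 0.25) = -11.0695*y^5 + 11.917*y^4 + 0.1287*y^3 + 4.14*y^2 - 3.8753*y - 0.835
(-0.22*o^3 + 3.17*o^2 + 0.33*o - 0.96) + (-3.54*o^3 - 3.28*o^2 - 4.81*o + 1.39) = -3.76*o^3 - 0.11*o^2 - 4.48*o + 0.43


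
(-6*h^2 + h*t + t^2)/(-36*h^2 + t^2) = (6*h^2 - h*t - t^2)/(36*h^2 - t^2)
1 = 1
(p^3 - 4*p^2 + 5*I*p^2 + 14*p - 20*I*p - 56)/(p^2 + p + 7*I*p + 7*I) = (p^2 - 2*p*(2 + I) + 8*I)/(p + 1)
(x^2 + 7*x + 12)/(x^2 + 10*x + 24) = (x + 3)/(x + 6)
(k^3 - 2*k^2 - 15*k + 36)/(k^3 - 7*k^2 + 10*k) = (k^3 - 2*k^2 - 15*k + 36)/(k*(k^2 - 7*k + 10))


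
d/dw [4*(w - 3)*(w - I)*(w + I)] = 12*w^2 - 24*w + 4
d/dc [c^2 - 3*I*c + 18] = 2*c - 3*I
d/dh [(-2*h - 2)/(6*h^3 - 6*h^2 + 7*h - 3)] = 4*(6*h^3 + 6*h^2 - 6*h + 5)/(36*h^6 - 72*h^5 + 120*h^4 - 120*h^3 + 85*h^2 - 42*h + 9)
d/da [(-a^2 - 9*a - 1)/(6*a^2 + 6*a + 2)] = (12*a^2 + 2*a - 3)/(9*a^4 + 18*a^3 + 15*a^2 + 6*a + 1)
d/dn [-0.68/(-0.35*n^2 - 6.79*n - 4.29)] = (-0.476*n - 4.6172)/(0.35*n^2 + 6.79*n + 4.29)^2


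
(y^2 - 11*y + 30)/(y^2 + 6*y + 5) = (y^2 - 11*y + 30)/(y^2 + 6*y + 5)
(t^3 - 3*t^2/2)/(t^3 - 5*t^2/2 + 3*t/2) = t/(t - 1)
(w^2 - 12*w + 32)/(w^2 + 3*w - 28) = (w - 8)/(w + 7)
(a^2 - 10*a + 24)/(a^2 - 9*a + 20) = (a - 6)/(a - 5)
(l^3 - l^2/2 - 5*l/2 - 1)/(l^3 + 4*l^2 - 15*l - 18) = (l^2 - 3*l/2 - 1)/(l^2 + 3*l - 18)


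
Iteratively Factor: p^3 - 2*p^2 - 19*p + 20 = (p - 1)*(p^2 - p - 20) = (p - 5)*(p - 1)*(p + 4)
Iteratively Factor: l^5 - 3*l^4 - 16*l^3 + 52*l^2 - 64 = (l + 1)*(l^4 - 4*l^3 - 12*l^2 + 64*l - 64) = (l - 2)*(l + 1)*(l^3 - 2*l^2 - 16*l + 32) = (l - 2)*(l + 1)*(l + 4)*(l^2 - 6*l + 8) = (l - 4)*(l - 2)*(l + 1)*(l + 4)*(l - 2)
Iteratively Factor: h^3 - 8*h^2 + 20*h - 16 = (h - 2)*(h^2 - 6*h + 8) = (h - 4)*(h - 2)*(h - 2)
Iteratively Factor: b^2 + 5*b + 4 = (b + 1)*(b + 4)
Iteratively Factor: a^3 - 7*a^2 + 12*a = (a - 3)*(a^2 - 4*a) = a*(a - 3)*(a - 4)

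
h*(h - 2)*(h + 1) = h^3 - h^2 - 2*h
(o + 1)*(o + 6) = o^2 + 7*o + 6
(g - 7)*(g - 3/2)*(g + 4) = g^3 - 9*g^2/2 - 47*g/2 + 42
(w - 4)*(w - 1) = w^2 - 5*w + 4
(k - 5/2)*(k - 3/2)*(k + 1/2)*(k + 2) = k^4 - 3*k^3/2 - 21*k^2/4 + 43*k/8 + 15/4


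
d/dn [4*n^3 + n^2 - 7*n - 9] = 12*n^2 + 2*n - 7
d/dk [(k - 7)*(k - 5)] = 2*k - 12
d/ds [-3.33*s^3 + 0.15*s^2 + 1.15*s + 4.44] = -9.99*s^2 + 0.3*s + 1.15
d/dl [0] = 0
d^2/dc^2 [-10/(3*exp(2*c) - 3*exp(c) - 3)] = 10*(2*(2*exp(c) - 1)^2*exp(c) + (4*exp(c) - 1)*(-exp(2*c) + exp(c) + 1))*exp(c)/(3*(-exp(2*c) + exp(c) + 1)^3)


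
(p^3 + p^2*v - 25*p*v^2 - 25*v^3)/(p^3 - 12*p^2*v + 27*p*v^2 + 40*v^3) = (p + 5*v)/(p - 8*v)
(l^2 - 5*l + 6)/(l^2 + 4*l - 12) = (l - 3)/(l + 6)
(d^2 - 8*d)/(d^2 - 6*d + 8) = d*(d - 8)/(d^2 - 6*d + 8)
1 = 1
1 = 1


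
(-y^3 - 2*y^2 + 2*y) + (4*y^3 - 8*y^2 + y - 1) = 3*y^3 - 10*y^2 + 3*y - 1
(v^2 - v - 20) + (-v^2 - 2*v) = -3*v - 20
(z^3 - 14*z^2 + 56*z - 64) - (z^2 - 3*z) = z^3 - 15*z^2 + 59*z - 64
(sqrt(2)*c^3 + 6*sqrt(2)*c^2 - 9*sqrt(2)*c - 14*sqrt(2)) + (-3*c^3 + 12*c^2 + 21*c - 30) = -3*c^3 + sqrt(2)*c^3 + 6*sqrt(2)*c^2 + 12*c^2 - 9*sqrt(2)*c + 21*c - 30 - 14*sqrt(2)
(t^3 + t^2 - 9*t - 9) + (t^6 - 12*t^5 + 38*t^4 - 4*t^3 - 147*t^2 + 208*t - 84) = t^6 - 12*t^5 + 38*t^4 - 3*t^3 - 146*t^2 + 199*t - 93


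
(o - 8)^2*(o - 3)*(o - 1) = o^4 - 20*o^3 + 131*o^2 - 304*o + 192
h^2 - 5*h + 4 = (h - 4)*(h - 1)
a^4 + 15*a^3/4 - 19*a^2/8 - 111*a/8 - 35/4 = (a - 2)*(a + 1)*(a + 5/4)*(a + 7/2)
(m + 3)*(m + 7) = m^2 + 10*m + 21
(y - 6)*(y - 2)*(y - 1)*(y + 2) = y^4 - 7*y^3 + 2*y^2 + 28*y - 24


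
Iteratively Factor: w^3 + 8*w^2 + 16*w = (w)*(w^2 + 8*w + 16) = w*(w + 4)*(w + 4)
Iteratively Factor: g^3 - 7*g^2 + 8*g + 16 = (g + 1)*(g^2 - 8*g + 16) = (g - 4)*(g + 1)*(g - 4)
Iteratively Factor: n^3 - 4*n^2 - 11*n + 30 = (n - 2)*(n^2 - 2*n - 15) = (n - 2)*(n + 3)*(n - 5)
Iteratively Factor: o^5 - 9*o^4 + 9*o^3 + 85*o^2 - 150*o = (o - 2)*(o^4 - 7*o^3 - 5*o^2 + 75*o) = o*(o - 2)*(o^3 - 7*o^2 - 5*o + 75) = o*(o - 2)*(o + 3)*(o^2 - 10*o + 25) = o*(o - 5)*(o - 2)*(o + 3)*(o - 5)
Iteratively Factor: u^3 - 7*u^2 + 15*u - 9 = (u - 3)*(u^2 - 4*u + 3) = (u - 3)^2*(u - 1)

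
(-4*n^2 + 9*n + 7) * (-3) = 12*n^2 - 27*n - 21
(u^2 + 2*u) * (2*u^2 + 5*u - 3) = 2*u^4 + 9*u^3 + 7*u^2 - 6*u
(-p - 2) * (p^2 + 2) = -p^3 - 2*p^2 - 2*p - 4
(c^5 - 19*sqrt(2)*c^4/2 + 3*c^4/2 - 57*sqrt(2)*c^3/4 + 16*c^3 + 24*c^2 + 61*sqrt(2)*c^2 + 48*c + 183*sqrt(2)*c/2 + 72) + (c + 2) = c^5 - 19*sqrt(2)*c^4/2 + 3*c^4/2 - 57*sqrt(2)*c^3/4 + 16*c^3 + 24*c^2 + 61*sqrt(2)*c^2 + 49*c + 183*sqrt(2)*c/2 + 74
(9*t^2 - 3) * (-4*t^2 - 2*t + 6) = -36*t^4 - 18*t^3 + 66*t^2 + 6*t - 18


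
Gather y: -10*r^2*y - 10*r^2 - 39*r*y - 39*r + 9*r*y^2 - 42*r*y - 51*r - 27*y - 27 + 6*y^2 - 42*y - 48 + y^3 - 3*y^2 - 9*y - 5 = -10*r^2 - 90*r + y^3 + y^2*(9*r + 3) + y*(-10*r^2 - 81*r - 78) - 80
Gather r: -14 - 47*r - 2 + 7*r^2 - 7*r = 7*r^2 - 54*r - 16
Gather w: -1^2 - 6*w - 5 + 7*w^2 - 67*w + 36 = 7*w^2 - 73*w + 30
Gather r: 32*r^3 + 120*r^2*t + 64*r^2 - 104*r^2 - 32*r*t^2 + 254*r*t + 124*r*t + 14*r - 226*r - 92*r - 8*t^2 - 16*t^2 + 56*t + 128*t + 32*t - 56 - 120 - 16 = 32*r^3 + r^2*(120*t - 40) + r*(-32*t^2 + 378*t - 304) - 24*t^2 + 216*t - 192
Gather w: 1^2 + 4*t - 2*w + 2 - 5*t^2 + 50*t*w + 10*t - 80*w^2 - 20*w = -5*t^2 + 14*t - 80*w^2 + w*(50*t - 22) + 3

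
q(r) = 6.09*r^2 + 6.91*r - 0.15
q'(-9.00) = -102.71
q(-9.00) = 430.95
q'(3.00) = 43.45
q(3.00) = 75.39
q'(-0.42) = 1.79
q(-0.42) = -1.98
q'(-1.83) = -15.38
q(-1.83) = 7.60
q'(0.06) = 7.64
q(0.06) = 0.29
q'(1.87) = 29.69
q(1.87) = 34.07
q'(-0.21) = 4.35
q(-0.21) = -1.33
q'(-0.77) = -2.47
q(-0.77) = -1.86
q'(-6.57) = -73.11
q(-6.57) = 217.33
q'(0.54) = 13.49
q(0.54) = 5.36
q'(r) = 12.18*r + 6.91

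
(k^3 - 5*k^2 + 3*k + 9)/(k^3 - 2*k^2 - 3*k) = (k - 3)/k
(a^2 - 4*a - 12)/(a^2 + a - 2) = (a - 6)/(a - 1)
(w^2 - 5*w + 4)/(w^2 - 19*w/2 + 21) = 2*(w^2 - 5*w + 4)/(2*w^2 - 19*w + 42)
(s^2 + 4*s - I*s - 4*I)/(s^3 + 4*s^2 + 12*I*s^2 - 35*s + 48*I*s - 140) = (s - I)/(s^2 + 12*I*s - 35)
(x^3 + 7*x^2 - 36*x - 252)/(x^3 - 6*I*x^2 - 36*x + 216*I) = (x + 7)/(x - 6*I)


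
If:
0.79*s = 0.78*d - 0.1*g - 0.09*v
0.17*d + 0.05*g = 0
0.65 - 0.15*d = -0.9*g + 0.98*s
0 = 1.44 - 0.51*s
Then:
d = -0.66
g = 2.24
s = 2.82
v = -32.99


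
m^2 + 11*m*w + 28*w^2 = (m + 4*w)*(m + 7*w)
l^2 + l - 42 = (l - 6)*(l + 7)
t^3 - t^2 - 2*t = t*(t - 2)*(t + 1)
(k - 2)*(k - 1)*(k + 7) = k^3 + 4*k^2 - 19*k + 14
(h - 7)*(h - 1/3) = h^2 - 22*h/3 + 7/3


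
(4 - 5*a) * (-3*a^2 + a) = 15*a^3 - 17*a^2 + 4*a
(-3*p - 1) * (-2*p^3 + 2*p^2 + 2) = 6*p^4 - 4*p^3 - 2*p^2 - 6*p - 2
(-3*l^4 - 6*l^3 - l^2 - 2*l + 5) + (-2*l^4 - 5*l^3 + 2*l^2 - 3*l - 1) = -5*l^4 - 11*l^3 + l^2 - 5*l + 4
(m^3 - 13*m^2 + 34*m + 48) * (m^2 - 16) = m^5 - 13*m^4 + 18*m^3 + 256*m^2 - 544*m - 768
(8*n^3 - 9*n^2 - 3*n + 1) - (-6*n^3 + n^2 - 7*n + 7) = 14*n^3 - 10*n^2 + 4*n - 6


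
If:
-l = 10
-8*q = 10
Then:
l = -10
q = -5/4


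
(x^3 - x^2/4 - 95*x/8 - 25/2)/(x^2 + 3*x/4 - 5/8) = (2*x^2 - 3*x - 20)/(2*x - 1)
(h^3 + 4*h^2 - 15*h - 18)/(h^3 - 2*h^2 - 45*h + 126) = (h^2 + 7*h + 6)/(h^2 + h - 42)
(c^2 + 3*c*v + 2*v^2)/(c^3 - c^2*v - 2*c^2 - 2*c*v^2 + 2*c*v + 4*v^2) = (-c - 2*v)/(-c^2 + 2*c*v + 2*c - 4*v)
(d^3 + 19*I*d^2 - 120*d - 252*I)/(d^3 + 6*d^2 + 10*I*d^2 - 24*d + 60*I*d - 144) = (d^2 + 13*I*d - 42)/(d^2 + d*(6 + 4*I) + 24*I)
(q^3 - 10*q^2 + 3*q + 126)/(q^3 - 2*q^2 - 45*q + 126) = (q^2 - 4*q - 21)/(q^2 + 4*q - 21)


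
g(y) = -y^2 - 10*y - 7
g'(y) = -2*y - 10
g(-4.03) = 17.06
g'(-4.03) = -1.94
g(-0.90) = 1.19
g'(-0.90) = -8.20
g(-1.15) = 3.18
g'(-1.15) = -7.70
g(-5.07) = 18.00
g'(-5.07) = 0.14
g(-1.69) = 7.04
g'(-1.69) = -6.62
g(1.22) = -20.69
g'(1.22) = -12.44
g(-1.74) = 7.37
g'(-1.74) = -6.52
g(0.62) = -13.58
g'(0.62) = -11.24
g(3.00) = -46.00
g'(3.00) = -16.00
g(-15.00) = -82.00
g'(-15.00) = 20.00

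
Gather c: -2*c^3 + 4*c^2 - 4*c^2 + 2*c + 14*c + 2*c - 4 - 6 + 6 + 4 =-2*c^3 + 18*c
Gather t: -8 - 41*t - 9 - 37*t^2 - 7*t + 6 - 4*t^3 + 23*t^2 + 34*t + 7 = -4*t^3 - 14*t^2 - 14*t - 4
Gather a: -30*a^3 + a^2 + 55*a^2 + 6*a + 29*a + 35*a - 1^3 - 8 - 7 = -30*a^3 + 56*a^2 + 70*a - 16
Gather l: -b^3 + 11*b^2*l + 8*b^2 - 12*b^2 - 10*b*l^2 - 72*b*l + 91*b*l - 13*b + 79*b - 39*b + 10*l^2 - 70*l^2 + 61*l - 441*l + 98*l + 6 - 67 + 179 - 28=-b^3 - 4*b^2 + 27*b + l^2*(-10*b - 60) + l*(11*b^2 + 19*b - 282) + 90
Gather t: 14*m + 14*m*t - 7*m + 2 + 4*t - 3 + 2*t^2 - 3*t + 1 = 7*m + 2*t^2 + t*(14*m + 1)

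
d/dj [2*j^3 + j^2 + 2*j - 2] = 6*j^2 + 2*j + 2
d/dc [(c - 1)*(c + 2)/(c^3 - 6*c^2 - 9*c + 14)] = -1/(c^2 - 14*c + 49)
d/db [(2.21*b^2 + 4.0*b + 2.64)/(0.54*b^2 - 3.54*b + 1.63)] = (-9.9834*b^2 + 4.3534*b + 15.8656)/(0.2916*b^4 - 3.8232*b^3 + 14.292*b^2 - 11.5404*b + 2.6569)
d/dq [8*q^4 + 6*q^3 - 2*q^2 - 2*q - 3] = 32*q^3 + 18*q^2 - 4*q - 2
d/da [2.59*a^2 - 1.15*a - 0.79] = 5.18*a - 1.15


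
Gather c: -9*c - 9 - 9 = -9*c - 18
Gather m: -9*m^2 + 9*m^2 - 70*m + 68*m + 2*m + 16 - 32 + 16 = 0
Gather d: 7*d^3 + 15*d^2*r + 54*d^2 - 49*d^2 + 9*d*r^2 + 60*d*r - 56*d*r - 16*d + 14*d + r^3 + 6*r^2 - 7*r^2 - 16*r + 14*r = 7*d^3 + d^2*(15*r + 5) + d*(9*r^2 + 4*r - 2) + r^3 - r^2 - 2*r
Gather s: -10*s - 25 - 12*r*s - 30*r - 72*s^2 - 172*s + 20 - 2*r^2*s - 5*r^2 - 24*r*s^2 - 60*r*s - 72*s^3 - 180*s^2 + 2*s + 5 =-5*r^2 - 30*r - 72*s^3 + s^2*(-24*r - 252) + s*(-2*r^2 - 72*r - 180)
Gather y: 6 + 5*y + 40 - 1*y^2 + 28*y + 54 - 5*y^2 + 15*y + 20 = -6*y^2 + 48*y + 120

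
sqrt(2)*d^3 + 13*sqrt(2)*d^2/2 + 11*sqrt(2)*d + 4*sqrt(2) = (d + 2)*(d + 4)*(sqrt(2)*d + sqrt(2)/2)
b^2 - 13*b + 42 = (b - 7)*(b - 6)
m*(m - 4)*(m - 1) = m^3 - 5*m^2 + 4*m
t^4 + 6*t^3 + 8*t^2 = t^2*(t + 2)*(t + 4)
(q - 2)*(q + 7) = q^2 + 5*q - 14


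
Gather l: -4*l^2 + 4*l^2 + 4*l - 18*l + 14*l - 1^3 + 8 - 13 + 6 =0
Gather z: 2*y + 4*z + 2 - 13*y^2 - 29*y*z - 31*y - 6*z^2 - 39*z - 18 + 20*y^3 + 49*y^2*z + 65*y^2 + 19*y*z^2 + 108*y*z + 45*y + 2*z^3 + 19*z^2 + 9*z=20*y^3 + 52*y^2 + 16*y + 2*z^3 + z^2*(19*y + 13) + z*(49*y^2 + 79*y - 26) - 16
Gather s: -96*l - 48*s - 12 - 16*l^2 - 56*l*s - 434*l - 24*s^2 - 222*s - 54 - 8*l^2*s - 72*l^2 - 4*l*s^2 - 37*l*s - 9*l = -88*l^2 - 539*l + s^2*(-4*l - 24) + s*(-8*l^2 - 93*l - 270) - 66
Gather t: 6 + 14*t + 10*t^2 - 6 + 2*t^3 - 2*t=2*t^3 + 10*t^2 + 12*t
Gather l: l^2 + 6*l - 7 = l^2 + 6*l - 7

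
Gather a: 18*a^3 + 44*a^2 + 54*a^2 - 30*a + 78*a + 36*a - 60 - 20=18*a^3 + 98*a^2 + 84*a - 80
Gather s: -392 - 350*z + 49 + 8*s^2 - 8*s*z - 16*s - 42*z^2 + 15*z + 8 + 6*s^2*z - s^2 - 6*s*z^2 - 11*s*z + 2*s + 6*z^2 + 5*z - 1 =s^2*(6*z + 7) + s*(-6*z^2 - 19*z - 14) - 36*z^2 - 330*z - 336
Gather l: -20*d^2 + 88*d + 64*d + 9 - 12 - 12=-20*d^2 + 152*d - 15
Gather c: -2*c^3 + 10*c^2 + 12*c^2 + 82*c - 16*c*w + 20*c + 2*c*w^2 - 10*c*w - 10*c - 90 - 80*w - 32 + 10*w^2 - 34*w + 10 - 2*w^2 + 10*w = -2*c^3 + 22*c^2 + c*(2*w^2 - 26*w + 92) + 8*w^2 - 104*w - 112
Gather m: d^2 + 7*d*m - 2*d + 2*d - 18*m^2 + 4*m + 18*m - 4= d^2 - 18*m^2 + m*(7*d + 22) - 4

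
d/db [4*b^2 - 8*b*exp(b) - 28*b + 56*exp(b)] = -8*b*exp(b) + 8*b + 48*exp(b) - 28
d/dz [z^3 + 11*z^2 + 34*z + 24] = 3*z^2 + 22*z + 34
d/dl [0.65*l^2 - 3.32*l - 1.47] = 1.3*l - 3.32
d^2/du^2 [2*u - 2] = 0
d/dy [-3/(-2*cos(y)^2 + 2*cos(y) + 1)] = 6*(-sin(y) + sin(2*y))/(2*cos(y) - cos(2*y))^2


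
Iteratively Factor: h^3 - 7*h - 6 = (h + 1)*(h^2 - h - 6) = (h + 1)*(h + 2)*(h - 3)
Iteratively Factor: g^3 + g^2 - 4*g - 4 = (g + 1)*(g^2 - 4) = (g - 2)*(g + 1)*(g + 2)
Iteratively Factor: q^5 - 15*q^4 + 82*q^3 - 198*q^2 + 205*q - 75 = (q - 1)*(q^4 - 14*q^3 + 68*q^2 - 130*q + 75) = (q - 5)*(q - 1)*(q^3 - 9*q^2 + 23*q - 15) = (q - 5)^2*(q - 1)*(q^2 - 4*q + 3) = (q - 5)^2*(q - 1)^2*(q - 3)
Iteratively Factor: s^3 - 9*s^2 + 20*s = (s - 4)*(s^2 - 5*s) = s*(s - 4)*(s - 5)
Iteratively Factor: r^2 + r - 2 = (r - 1)*(r + 2)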